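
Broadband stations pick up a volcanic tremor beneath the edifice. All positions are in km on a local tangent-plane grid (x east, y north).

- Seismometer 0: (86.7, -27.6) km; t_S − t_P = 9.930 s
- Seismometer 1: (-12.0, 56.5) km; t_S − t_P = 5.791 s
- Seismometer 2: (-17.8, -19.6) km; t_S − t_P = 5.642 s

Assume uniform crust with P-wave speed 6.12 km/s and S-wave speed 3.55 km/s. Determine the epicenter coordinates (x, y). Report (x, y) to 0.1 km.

Distance from S−P lag: d = Δt · v_P v_S / (v_P − v_S) = Δt · (6.12·3.55)/(6.12−3.55) ≈ 8.4537·Δt.
So d_Seismometer 0 = 83.95, d_Seismometer 1 = 48.96, d_Seismometer 2 = 47.70 km.
Circle about each station: (x − 86.7)² + (y + 27.6)² = 83.95²; (x + 12.0)² + (y − 56.5)² = 48.96²; (x + 17.8)² + (y + 19.6)² = 47.70².
Subtracting pairs of circle equations eliminates x²+y² and gives linear equations (the radical axes):
-197.4 x + 168.2 y = -291.88
-209.0 x + 16.0 y = -2805.34
Solving the 2×2 system: x ≈ 14.6, y ≈ 15.4 km.

x ≈ 14.6 km, y ≈ 15.4 km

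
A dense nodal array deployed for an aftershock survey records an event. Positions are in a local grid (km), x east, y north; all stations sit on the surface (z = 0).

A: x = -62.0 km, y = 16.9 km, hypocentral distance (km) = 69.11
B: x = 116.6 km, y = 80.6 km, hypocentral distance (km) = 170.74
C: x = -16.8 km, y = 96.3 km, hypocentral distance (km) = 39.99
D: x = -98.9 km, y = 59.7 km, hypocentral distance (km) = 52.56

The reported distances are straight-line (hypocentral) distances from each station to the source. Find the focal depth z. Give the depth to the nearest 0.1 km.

Each station gives a sphere (x−x_i)² + (y−y_i)² + z² = d_i² (stations at z=0).
Subtracting the A sphere from B and C: z² cancels, leaving linear equations in x and y:
357.2 x + 127.4 y = -8413.65
90.4 x + 158.8 y = 8603.31
Solving: x ≈ -53.801, y ≈ 84.804 km (keep extra digits for the depth step; rounded: -53.8, 84.8).
Then from the A sphere: z² = 69.11² − (x + 62.0)² − (y − 16.9)² with x = -53.801, y = 84.804, so z ≈ 9.900 ≈ 9.9 km.

z ≈ 9.9 km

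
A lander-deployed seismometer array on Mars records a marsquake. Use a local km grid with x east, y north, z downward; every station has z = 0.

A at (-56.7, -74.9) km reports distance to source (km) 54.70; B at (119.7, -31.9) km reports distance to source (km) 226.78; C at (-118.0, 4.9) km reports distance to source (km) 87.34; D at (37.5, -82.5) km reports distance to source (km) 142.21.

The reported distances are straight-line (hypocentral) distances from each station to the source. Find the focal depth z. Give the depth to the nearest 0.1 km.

depth ≈ 32.5 km

Each station gives a sphere (x−x_i)² + (y−y_i)² + z² = d_i² (stations at z=0).
Subtracting the A sphere from B and C: z² cancels, leaving linear equations in x and y:
352.8 x + 86.0 y = -41916.28
-122.6 x + 159.6 y = 486.92
Solving: x ≈ -100.698, y ≈ -74.302 km (keep extra digits for the depth step; rounded: -100.7, -74.3).
Then from the A sphere: z² = 54.70² − (x + 56.7)² − (y + 74.9)² with x = -100.698, y = -74.302, so z ≈ 32.495 ≈ 32.5 km.
Check against D (with the unrounded solution): distance 142.20 ≈ 142.21 km. ✓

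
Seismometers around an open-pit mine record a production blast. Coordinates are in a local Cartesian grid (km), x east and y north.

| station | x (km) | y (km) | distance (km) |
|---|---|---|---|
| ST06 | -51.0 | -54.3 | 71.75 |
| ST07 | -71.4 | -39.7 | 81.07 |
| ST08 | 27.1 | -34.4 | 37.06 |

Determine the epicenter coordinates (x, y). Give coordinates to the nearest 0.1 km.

Circle about each station: (x + 51.0)² + (y + 54.3)² = 71.75²; (x + 71.4)² + (y + 39.7)² = 81.07²; (x − 27.1)² + (y + 34.4)² = 37.06².
Subtracting pairs of circle equations eliminates x²+y² and gives linear equations (the radical axes):
-40.8 x + 29.2 y = -299.72
156.2 x + 39.8 y = 142.90
Solving the 2×2 system: x ≈ 2.6, y ≈ -6.6 km.

(2.6, -6.6)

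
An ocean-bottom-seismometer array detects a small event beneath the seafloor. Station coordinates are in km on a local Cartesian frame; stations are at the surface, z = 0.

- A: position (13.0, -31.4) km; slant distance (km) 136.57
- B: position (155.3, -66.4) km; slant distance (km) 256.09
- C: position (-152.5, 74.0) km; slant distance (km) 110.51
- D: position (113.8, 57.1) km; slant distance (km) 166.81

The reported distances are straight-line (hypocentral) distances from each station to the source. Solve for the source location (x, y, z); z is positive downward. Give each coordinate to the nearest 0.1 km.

Each station gives a sphere (x−x_i)² + (y−y_i)² + z² = d_i² (stations at z=0).
Subtracting the A sphere from B and C: z² cancels, leaving linear equations in x and y:
284.6 x − 70.0 y = -19558.63
-331.0 x + 210.8 y = 34016.19
Solving: x ≈ -47.302, y ≈ 87.093 km (keep extra digits for the depth step; rounded: -47.3, 87.1).
Then from the A sphere: z² = 136.57² − (x − 13.0)² − (y + 31.4)² with x = -47.302, y = 87.093, so z ≈ 31.216 ≈ 31.2 km.

x ≈ -47.3 km, y ≈ 87.1 km, depth ≈ 31.2 km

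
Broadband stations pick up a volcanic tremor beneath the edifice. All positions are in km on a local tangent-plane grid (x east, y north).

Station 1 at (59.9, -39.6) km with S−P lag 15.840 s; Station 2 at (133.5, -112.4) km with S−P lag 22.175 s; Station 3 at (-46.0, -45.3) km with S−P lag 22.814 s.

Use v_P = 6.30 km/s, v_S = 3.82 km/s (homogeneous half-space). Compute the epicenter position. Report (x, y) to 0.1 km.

(119.0, 102.3)

Distance from S−P lag: d = Δt · v_P v_S / (v_P − v_S) = Δt · (6.30·3.82)/(6.30−3.82) ≈ 9.7040·Δt.
So d_Station 1 = 153.71, d_Station 2 = 215.19, d_Station 3 = 221.39 km.
Circle about each station: (x − 59.9)² + (y + 39.6)² = 153.71²; (x − 133.5)² + (y + 112.4)² = 215.19²; (x + 46.0)² + (y + 45.3)² = 221.39².
Subtracting the Station 1 equation from the Station 2 and Station 3 equations removes the quadratic terms:
147.2 x − 145.6 y = 2619.87
-211.8 x − 11.4 y = -26374.85
Solving the 2×2 system: x ≈ 119.0, y ≈ 102.3 km.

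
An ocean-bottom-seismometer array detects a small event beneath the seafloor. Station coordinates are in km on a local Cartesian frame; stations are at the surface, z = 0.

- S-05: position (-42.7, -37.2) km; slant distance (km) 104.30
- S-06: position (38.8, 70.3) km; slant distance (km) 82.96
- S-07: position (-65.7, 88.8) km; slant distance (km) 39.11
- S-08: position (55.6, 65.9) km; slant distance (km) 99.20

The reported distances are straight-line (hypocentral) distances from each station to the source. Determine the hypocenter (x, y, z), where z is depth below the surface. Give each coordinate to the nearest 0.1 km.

Each station gives a sphere (x−x_i)² + (y−y_i)² + z² = d_i² (stations at z=0).
Subtracting the S-05 sphere from S-06 and S-07: z² cancels, leaving linear equations in x and y:
163.0 x + 215.0 y = 7236.53
-46.0 x + 252.0 y = 18343.70
Solving: x ≈ -41.602, y ≈ 65.198 km (keep extra digits for the depth step; rounded: -41.6, 65.2).
Then from the S-05 sphere: z² = 104.30² − (x + 42.7)² − (y + 37.2)² with x = -41.602, y = 65.198, so z ≈ 19.797 ≈ 19.8 km.

(-41.6, 65.2, 19.8)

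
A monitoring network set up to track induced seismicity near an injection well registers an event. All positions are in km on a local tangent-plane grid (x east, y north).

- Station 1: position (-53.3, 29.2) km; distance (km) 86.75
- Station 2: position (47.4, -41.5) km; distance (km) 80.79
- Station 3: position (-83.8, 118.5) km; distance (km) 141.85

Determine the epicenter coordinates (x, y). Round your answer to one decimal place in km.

Circle about each station: (x + 53.3)² + (y − 29.2)² = 86.75²; (x − 47.4)² + (y + 41.5)² = 80.79²; (x + 83.8)² + (y − 118.5)² = 141.85².
Subtracting pairs of circle equations eliminates x²+y² and gives linear equations (the radical axes):
201.4 x − 141.4 y = 1274.02
-61.0 x + 178.6 y = 4775.30
Solving the 2×2 system: x ≈ 33.0, y ≈ 38.0 km.

33.0 km east, 38.0 km north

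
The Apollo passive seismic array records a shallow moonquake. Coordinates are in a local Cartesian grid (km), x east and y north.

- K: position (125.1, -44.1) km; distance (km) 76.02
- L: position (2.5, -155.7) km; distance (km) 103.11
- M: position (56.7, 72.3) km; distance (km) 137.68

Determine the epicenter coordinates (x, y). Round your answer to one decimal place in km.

52.1 km east, -65.3 km north

Circle about each station: (x − 125.1)² + (y + 44.1)² = 76.02²; (x − 2.5)² + (y + 155.7)² = 103.11²; (x − 56.7)² + (y − 72.3)² = 137.68².
Subtracting the K equation from the L and M equations removes the quadratic terms:
-245.2 x − 223.2 y = 1801.29
-136.8 x + 232.8 y = -22329.38
Solving the 2×2 system: x ≈ 52.1, y ≈ -65.3 km.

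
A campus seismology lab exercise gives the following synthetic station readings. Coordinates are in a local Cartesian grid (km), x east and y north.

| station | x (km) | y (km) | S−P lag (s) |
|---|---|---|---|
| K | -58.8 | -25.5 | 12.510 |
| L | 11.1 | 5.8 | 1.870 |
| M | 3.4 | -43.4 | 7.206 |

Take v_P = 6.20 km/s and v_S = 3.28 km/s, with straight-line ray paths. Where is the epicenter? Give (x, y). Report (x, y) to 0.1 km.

Distance from S−P lag: d = Δt · v_P v_S / (v_P − v_S) = Δt · (6.20·3.28)/(6.20−3.28) ≈ 6.9644·Δt.
So d_K = 87.12, d_L = 13.02, d_M = 50.19 km.
Circle about each station: (x + 58.8)² + (y + 25.5)² = 87.12²; (x − 11.1)² + (y − 5.8)² = 13.02²; (x − 3.4)² + (y + 43.4)² = 50.19².
Subtracting pairs of circle equations eliminates x²+y² and gives linear equations (the radical axes):
139.8 x + 62.6 y = 3469.53
124.4 x − 35.8 y = 2858.29
Solving the 2×2 system: x ≈ 23.7, y ≈ 2.5 km.

23.7 km east, 2.5 km north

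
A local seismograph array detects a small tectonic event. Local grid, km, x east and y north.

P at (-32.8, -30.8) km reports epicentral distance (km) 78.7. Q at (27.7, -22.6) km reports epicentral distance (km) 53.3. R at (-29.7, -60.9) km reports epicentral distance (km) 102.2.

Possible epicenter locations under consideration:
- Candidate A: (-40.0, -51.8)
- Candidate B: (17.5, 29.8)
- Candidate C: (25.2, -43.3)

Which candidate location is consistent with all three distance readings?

Candidate B

For each candidate, compare |candidate − station| to the reported distance:
Candidate A: residuals P 56.5, Q 20.4, R 88.5 → max 88.5 km
Candidate B: residuals P 0.1, Q 0.1, R 0.0 → max 0.1 km
Candidate C: residuals P 19.4, Q 32.4, R 44.5 → max 44.5 km
Only Candidate B has all residuals ≈ 0.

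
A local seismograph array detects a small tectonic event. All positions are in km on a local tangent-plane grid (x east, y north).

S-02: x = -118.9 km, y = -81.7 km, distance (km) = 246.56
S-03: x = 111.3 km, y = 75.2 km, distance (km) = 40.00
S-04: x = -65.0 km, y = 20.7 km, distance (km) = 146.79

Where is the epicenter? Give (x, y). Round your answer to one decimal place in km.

71.3 km east, 75.2 km north

Circle about each station: (x + 118.9)² + (y + 81.7)² = 246.56²; (x − 111.3)² + (y − 75.2)² = 40.00²; (x + 65.0)² + (y − 20.7)² = 146.79².
Subtracting the S-02 equation from the S-03 and S-04 equations removes the quadratic terms:
460.4 x + 313.8 y = 56422.46
107.8 x + 204.8 y = 23085.92
Solving the 2×2 system: x ≈ 71.3, y ≈ 75.2 km.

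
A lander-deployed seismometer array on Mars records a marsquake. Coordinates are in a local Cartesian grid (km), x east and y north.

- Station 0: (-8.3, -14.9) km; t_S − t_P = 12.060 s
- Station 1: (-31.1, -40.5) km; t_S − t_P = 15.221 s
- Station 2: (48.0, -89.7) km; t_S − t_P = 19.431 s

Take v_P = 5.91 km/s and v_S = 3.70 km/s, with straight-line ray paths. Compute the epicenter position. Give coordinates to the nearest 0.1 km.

x ≈ 21.3 km, y ≈ 100.7 km

Distance from S−P lag: d = Δt · v_P v_S / (v_P − v_S) = Δt · (5.91·3.70)/(5.91−3.70) ≈ 9.8946·Δt.
So d_Station 0 = 119.33, d_Station 1 = 150.61, d_Station 2 = 192.26 km.
Circle about each station: (x + 8.3)² + (y + 14.9)² = 119.33²; (x + 31.1)² + (y + 40.5)² = 150.61²; (x − 48.0)² + (y + 89.7)² = 192.26².
Subtracting the Station 0 equation from the Station 1 and Station 2 equations removes the quadratic terms:
-45.6 x − 51.2 y = -6127.16
112.6 x − 149.6 y = -12665.07
Solving the 2×2 system: x ≈ 21.3, y ≈ 100.7 km.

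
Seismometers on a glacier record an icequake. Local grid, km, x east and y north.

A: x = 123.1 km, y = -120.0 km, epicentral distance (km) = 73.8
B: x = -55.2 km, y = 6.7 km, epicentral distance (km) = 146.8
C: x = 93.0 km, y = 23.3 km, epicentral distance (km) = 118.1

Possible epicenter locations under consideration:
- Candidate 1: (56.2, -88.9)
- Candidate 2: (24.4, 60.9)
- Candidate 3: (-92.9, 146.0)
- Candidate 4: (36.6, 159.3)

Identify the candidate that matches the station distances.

Candidate 1

For each candidate, compare |candidate − station| to the reported distance:
Candidate 1: residuals A 0.0, B 0.0, C 0.0 → max 0.0 km
Candidate 2: residuals A 132.3, B 50.5, C 39.9 → max 132.3 km
Candidate 3: residuals A 268.9, B 2.5, C 104.6 → max 268.9 km
Candidate 4: residuals A 218.6, B 31.3, C 29.1 → max 218.6 km
Only Candidate 1 has all residuals ≈ 0.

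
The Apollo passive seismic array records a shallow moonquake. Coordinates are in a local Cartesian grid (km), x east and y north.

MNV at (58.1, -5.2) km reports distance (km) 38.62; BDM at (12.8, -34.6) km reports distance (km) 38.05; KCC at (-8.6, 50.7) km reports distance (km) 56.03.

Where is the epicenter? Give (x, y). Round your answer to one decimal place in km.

(20.3, 2.7)

Circle about each station: (x − 58.1)² + (y + 5.2)² = 38.62²; (x − 12.8)² + (y + 34.6)² = 38.05²; (x + 8.6)² + (y − 50.7)² = 56.03².
Subtracting the MNV equation from the BDM and KCC equations removes the quadratic terms:
-90.6 x − 58.8 y = -1997.95
-133.4 x + 111.8 y = -2406.06
Solving the 2×2 system: x ≈ 20.3, y ≈ 2.7 km.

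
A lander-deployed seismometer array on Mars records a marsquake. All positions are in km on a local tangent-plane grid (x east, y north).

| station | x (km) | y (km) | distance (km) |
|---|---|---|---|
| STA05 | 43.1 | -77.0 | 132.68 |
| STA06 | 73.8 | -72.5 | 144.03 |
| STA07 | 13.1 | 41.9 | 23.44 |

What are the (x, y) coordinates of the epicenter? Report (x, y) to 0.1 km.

Circle about each station: (x − 43.1)² + (y + 77.0)² = 132.68²; (x − 73.8)² + (y + 72.5)² = 144.03²; (x − 13.1)² + (y − 41.9)² = 23.44².
Subtracting the STA05 equation from the STA06 and STA07 equations removes the quadratic terms:
61.4 x + 9.0 y = -224.58
-60.0 x + 237.8 y = 11195.16
Solving the 2×2 system: x ≈ -10.2, y ≈ 44.5 km.
Check against STA05 (with the unrounded x, y): √((x − 43.1)²+(y + 77.0)²) = 132.68 ≈ 132.68 km. ✓

x ≈ -10.2 km, y ≈ 44.5 km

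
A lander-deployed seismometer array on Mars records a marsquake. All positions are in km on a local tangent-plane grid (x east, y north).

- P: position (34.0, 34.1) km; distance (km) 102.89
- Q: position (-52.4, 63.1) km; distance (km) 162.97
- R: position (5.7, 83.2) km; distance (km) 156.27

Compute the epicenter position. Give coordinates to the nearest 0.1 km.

Circle about each station: (x − 34.0)² + (y − 34.1)² = 102.89²; (x + 52.4)² + (y − 63.1)² = 162.97²; (x − 5.7)² + (y − 83.2)² = 156.27².
Subtracting pairs of circle equations eliminates x²+y² and gives linear equations (the radical axes):
-172.8 x + 58.0 y = -11564.31
-56.6 x + 98.2 y = -9198.04
Solving the 2×2 system: x ≈ 44.0, y ≈ -68.3 km.

x ≈ 44.0 km, y ≈ -68.3 km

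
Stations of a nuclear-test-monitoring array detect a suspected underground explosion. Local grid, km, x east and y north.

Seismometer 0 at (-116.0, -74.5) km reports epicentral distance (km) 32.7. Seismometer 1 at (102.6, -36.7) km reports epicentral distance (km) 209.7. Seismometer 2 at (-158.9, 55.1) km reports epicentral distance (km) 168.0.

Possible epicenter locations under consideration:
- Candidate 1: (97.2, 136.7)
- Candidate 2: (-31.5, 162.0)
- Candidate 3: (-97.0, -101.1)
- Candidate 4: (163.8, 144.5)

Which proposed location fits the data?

Candidate 3

For each candidate, compare |candidate − station| to the reported distance:
Candidate 1: residuals Seismometer 0 267.4, Seismometer 1 36.2, Seismometer 2 100.8 → max 267.4 km
Candidate 2: residuals Seismometer 0 218.4, Seismometer 1 30.0, Seismometer 2 1.7 → max 218.4 km
Candidate 3: residuals Seismometer 0 0.0, Seismometer 1 0.0, Seismometer 2 0.0 → max 0.0 km
Candidate 4: residuals Seismometer 0 322.6, Seismometer 1 18.4, Seismometer 2 166.9 → max 322.6 km
Only Candidate 3 has all residuals ≈ 0.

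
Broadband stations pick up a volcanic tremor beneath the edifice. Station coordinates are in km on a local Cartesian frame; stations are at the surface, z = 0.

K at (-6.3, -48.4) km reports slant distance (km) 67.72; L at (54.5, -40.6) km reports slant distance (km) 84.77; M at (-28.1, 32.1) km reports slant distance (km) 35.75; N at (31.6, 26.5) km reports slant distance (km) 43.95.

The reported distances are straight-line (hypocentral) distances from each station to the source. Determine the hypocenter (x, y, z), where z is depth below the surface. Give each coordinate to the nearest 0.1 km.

x ≈ -5.0 km, y ≈ 15.7 km, depth ≈ 21.8 km

Each station gives a sphere (x−x_i)² + (y−y_i)² + z² = d_i² (stations at z=0).
Subtracting the K sphere from L and M: z² cancels, leaving linear equations in x and y:
121.6 x + 15.6 y = -363.59
-43.6 x + 161.0 y = 2745.71
Solving: x ≈ -5.004, y ≈ 15.699 km (keep extra digits for the depth step; rounded: -5.0, 15.7).
Then from the K sphere: z² = 67.72² − (x + 6.3)² − (y + 48.4)² with x = -5.004, y = 15.699, so z ≈ 21.809 ≈ 21.8 km.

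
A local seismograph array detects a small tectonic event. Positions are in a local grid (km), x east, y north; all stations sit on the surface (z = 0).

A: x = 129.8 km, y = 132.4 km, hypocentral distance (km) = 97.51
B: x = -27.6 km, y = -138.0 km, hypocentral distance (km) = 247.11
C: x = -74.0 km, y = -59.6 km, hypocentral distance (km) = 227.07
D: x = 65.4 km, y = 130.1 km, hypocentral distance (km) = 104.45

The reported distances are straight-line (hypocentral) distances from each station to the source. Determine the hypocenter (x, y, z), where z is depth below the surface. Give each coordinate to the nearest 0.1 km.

(111.1, 57.6, 59.7)

Each station gives a sphere (x−x_i)² + (y−y_i)² + z² = d_i² (stations at z=0).
Subtracting the A sphere from B and C: z² cancels, leaving linear equations in x and y:
-314.8 x − 540.8 y = -66127.19
-407.6 x − 384.0 y = -67402.22
Solving: x ≈ 111.086, y ≈ 57.613 km (keep extra digits for the depth step; rounded: 111.1, 57.6).
Then from the A sphere: z² = 97.51² − (x − 129.8)² − (y − 132.4)² with x = 111.086, y = 57.613, so z ≈ 59.707 ≈ 59.7 km.
Check against D (with the unrounded solution): distance 104.43 ≈ 104.45 km. ✓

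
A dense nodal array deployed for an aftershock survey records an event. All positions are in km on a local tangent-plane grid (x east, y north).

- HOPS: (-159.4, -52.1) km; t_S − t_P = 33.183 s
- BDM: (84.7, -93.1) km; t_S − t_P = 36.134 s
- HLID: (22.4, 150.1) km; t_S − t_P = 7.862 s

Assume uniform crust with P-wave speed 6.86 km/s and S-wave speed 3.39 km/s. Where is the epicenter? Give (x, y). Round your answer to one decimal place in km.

Distance from S−P lag: d = Δt · v_P v_S / (v_P − v_S) = Δt · (6.86·3.39)/(6.86−3.39) ≈ 6.7018·Δt.
So d_HOPS = 222.39, d_BDM = 242.16, d_HLID = 52.69 km.
Circle about each station: (x + 159.4)² + (y + 52.1)² = 222.39²; (x − 84.7)² + (y + 93.1)² = 242.16²; (x − 22.4)² + (y − 150.1)² = 52.69².
Subtracting pairs of circle equations eliminates x²+y² and gives linear equations (the radical axes):
488.2 x − 82.0 y = -21465.22
363.6 x + 404.4 y = 41590.08
Solving the 2×2 system: x ≈ -23.2, y ≈ 123.7 km.
Check against HOPS (with the unrounded x, y): √((x + 159.4)²+(y + 52.1)²) = 222.39 ≈ 222.39 km. ✓

x ≈ -23.2 km, y ≈ 123.7 km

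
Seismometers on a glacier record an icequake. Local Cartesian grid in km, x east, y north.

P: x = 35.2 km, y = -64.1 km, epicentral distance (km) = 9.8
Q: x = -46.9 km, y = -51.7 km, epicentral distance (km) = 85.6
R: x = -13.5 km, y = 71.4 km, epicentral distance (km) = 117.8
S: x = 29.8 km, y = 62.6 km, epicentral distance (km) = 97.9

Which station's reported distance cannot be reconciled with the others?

P

Solve using three stations at a time. Using Q, R, S (subtract circle equations pairwise → linear system) gives (x, y) ≈ (37.0, -35.0).
Distances from that point to each station vs reported:
  P: calculated 29.2 vs reported 9.8 → residual 19.4 km
  Q: calculated 85.5 vs reported 85.6 → residual 0.1 km
  R: calculated 117.8 vs reported 117.8 → residual 0.0 km
  S: calculated 97.8 vs reported 97.9 → residual 0.1 km
Q, R, S are mutually consistent (residuals ≈ 0); P is off by 19.4 km.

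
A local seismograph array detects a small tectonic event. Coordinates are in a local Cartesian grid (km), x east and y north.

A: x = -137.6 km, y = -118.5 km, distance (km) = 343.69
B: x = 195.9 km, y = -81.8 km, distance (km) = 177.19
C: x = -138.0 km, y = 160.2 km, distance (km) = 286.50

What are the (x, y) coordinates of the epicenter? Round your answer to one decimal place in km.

138.7 km east, 85.9 km north

Circle about each station: (x + 137.6)² + (y + 118.5)² = 343.69²; (x − 195.9)² + (y + 81.8)² = 177.19²; (x + 138.0)² + (y − 160.2)² = 286.50².
Subtracting pairs of circle equations eliminates x²+y² and gives linear equations (the radical axes):
667.0 x + 73.4 y = 98818.56
-0.8 x + 557.4 y = 47772.60
Solving the 2×2 system: x ≈ 138.7, y ≈ 85.9 km.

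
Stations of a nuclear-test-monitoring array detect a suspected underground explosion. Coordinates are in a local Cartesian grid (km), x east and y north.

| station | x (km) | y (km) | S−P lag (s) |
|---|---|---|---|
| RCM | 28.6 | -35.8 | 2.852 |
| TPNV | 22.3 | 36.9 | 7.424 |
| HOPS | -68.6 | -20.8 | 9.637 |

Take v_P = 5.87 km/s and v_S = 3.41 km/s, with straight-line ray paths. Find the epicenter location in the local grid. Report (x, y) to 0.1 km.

x ≈ 9.8 km, y ≈ -22.2 km

Distance from S−P lag: d = Δt · v_P v_S / (v_P − v_S) = Δt · (5.87·3.41)/(5.87−3.41) ≈ 8.1369·Δt.
So d_RCM = 23.21, d_TPNV = 60.41, d_HOPS = 78.42 km.
Circle about each station: (x − 28.6)² + (y + 35.8)² = 23.21²; (x − 22.3)² + (y − 36.9)² = 60.41²; (x + 68.6)² + (y + 20.8)² = 78.42².
Subtracting the RCM equation from the TPNV and HOPS equations removes the quadratic terms:
-12.6 x + 145.4 y = -3351.36
-194.4 x + 30.0 y = -2571.99
Solving the 2×2 system: x ≈ 9.8, y ≈ -22.2 km.
Check against RCM (with the unrounded x, y): √((x − 28.6)²+(y + 35.8)²) = 23.20 ≈ 23.21 km. ✓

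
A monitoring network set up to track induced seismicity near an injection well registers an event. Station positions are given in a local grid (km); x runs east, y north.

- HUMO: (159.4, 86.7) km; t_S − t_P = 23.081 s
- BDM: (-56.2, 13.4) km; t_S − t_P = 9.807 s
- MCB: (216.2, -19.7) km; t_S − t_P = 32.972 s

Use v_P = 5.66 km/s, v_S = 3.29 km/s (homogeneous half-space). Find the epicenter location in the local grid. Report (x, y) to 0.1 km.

Distance from S−P lag: d = Δt · v_P v_S / (v_P − v_S) = Δt · (5.66·3.29)/(5.66−3.29) ≈ 7.8571·Δt.
So d_HUMO = 181.35, d_BDM = 77.05, d_MCB = 259.07 km.
Circle about each station: (x − 159.4)² + (y − 86.7)² = 181.35²; (x + 56.2)² + (y − 13.4)² = 77.05²; (x − 216.2)² + (y + 19.7)² = 259.07².
Subtracting pairs of circle equations eliminates x²+y² and gives linear equations (the radical axes):
-431.2 x − 146.6 y = -2636.13
113.6 x − 212.8 y = -20024.16
Solving the 2×2 system: x ≈ -21.9, y ≈ 82.4 km.
Check against HUMO (with the unrounded x, y): √((x − 159.4)²+(y − 86.7)²) = 181.35 ≈ 181.35 km. ✓

x ≈ -21.9 km, y ≈ 82.4 km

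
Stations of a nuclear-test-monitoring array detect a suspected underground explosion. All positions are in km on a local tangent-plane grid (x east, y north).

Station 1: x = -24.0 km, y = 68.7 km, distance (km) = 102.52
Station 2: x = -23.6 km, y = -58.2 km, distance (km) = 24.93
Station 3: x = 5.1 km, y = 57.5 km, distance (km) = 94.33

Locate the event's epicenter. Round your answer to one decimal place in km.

-19.0 km east, -33.7 km north

Circle about each station: (x + 24.0)² + (y − 68.7)² = 102.52²; (x + 23.6)² + (y + 58.2)² = 24.93²; (x − 5.1)² + (y − 57.5)² = 94.33².
Subtracting the Station 1 equation from the Station 2 and Station 3 equations removes the quadratic terms:
0.8 x − 253.8 y = 8537.36
58.2 x − 22.4 y = -351.23
Solving the 2×2 system: x ≈ -19.0, y ≈ -33.7 km.
Check against Station 1 (with the unrounded x, y): √((x + 24.0)²+(y − 68.7)²) = 102.52 ≈ 102.52 km. ✓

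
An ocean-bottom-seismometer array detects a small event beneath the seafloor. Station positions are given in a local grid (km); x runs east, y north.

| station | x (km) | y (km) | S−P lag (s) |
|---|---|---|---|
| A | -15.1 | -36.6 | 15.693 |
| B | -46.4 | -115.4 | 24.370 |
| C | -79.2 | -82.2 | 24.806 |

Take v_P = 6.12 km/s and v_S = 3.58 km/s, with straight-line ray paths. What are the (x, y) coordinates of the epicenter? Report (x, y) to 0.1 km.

(98.7, 36.7)

Distance from S−P lag: d = Δt · v_P v_S / (v_P − v_S) = Δt · (6.12·3.58)/(6.12−3.58) ≈ 8.6258·Δt.
So d_A = 135.37, d_B = 210.21, d_C = 213.97 km.
Circle about each station: (x + 15.1)² + (y + 36.6)² = 135.37²; (x + 46.4)² + (y + 115.4)² = 210.21²; (x + 79.2)² + (y + 82.2)² = 213.97².
Subtracting the A equation from the B and C equations removes the quadratic terms:
-62.6 x − 157.6 y = -11960.66
-128.2 x − 91.2 y = -15996.21
Solving the 2×2 system: x ≈ 98.7, y ≈ 36.7 km.
Check against A (with the unrounded x, y): √((x + 15.1)²+(y + 36.6)²) = 135.34 ≈ 135.37 km. ✓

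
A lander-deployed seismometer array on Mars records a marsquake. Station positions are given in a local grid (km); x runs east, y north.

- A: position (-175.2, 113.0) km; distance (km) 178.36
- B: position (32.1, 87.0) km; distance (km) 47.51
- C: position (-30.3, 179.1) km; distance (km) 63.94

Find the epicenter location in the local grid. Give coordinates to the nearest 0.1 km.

Circle about each station: (x + 175.2)² + (y − 113.0)² = 178.36²; (x − 32.1)² + (y − 87.0)² = 47.51²; (x + 30.3)² + (y − 179.1)² = 63.94².
Subtracting pairs of circle equations eliminates x²+y² and gives linear equations (the radical axes):
414.6 x − 52.0 y = -5309.54
289.8 x + 132.2 y = 17254.83
Solving the 2×2 system: x ≈ 2.8, y ≈ 124.4 km.

(2.8, 124.4)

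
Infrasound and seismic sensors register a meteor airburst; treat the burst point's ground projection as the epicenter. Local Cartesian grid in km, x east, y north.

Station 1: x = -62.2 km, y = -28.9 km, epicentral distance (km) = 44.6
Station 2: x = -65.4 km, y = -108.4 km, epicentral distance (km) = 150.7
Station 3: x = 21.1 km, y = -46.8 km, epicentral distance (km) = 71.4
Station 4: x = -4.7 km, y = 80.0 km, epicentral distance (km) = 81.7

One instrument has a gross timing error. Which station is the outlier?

Station 2

Solve using three stations at a time. Using Station 1, Station 3, Station 4 (subtract circle equations pairwise → linear system) gives (x, y) ≈ (-30.5, 2.5).
Distances from that point to each station vs reported:
  Station 1: calculated 44.6 vs reported 44.6 → residual 0.0 km
  Station 2: calculated 116.2 vs reported 150.7 → residual 34.5 km
  Station 3: calculated 71.4 vs reported 71.4 → residual 0.0 km
  Station 4: calculated 81.7 vs reported 81.7 → residual 0.0 km
Station 1, Station 3, Station 4 are mutually consistent (residuals ≈ 0); Station 2 is off by 34.5 km.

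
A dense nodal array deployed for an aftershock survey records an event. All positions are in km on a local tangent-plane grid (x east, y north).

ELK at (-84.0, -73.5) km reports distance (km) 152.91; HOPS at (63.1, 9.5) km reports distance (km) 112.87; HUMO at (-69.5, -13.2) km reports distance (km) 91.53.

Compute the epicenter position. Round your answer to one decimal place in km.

Circle about each station: (x + 84.0)² + (y + 73.5)² = 152.91²; (x − 63.1)² + (y − 9.5)² = 112.87²; (x + 69.5)² + (y + 13.2)² = 91.53².
Subtracting pairs of circle equations eliminates x²+y² and gives linear equations (the radical axes):
294.2 x + 166.0 y = 2255.44
29.0 x + 120.6 y = 7549.97
Solving the 2×2 system: x ≈ -32.0, y ≈ 70.3 km.

-32.0 km east, 70.3 km north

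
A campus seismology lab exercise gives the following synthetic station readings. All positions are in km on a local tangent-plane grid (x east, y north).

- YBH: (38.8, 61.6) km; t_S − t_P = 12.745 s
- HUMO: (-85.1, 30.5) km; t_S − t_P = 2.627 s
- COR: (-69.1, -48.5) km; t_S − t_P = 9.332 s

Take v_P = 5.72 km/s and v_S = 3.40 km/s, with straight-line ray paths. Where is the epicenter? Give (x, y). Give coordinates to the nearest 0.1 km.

x ≈ -63.1 km, y ≈ 29.5 km

Distance from S−P lag: d = Δt · v_P v_S / (v_P − v_S) = Δt · (5.72·3.40)/(5.72−3.40) ≈ 8.3828·Δt.
So d_YBH = 106.84, d_HUMO = 22.02, d_COR = 78.23 km.
Circle about each station: (x − 38.8)² + (y − 61.6)² = 106.84²; (x + 85.1)² + (y − 30.5)² = 22.02²; (x + 69.1)² + (y + 48.5)² = 78.23².
Subtracting the YBH equation from the HUMO and COR equations removes the quadratic terms:
-247.8 x − 62.2 y = 13802.17
-215.8 x − 220.2 y = 7121.91
Solving the 2×2 system: x ≈ -63.1, y ≈ 29.5 km.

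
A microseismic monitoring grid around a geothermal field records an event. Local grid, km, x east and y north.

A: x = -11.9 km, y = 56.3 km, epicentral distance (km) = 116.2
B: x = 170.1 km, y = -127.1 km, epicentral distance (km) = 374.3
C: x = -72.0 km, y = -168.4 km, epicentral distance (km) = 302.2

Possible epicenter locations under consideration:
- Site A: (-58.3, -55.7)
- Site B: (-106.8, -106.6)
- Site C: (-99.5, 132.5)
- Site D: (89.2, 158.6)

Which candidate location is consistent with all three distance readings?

For each candidate, compare |candidate − station| to the reported distance:
Site A: residuals A 5.0, B 135.0, C 188.7 → max 188.7 km
Site B: residuals A 72.3, B 96.6, C 231.3 → max 231.3 km
Site C: residuals A 0.1, B 0.0, C 0.0 → max 0.1 km
Site D: residuals A 27.6, B 77.4, C 62.4 → max 77.4 km
Only Site C has all residuals ≈ 0.

Site C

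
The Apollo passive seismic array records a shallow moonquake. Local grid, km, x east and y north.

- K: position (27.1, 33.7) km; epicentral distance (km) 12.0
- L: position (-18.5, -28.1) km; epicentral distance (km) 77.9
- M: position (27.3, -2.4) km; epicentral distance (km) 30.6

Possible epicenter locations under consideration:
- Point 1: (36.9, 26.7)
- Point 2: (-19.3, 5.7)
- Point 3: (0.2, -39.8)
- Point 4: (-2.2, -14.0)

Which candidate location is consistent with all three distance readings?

Point 1

For each candidate, compare |candidate − station| to the reported distance:
Point 1: residuals K 0.0, L 0.0, M 0.0 → max 0.0 km
Point 2: residuals K 42.2, L 44.1, M 16.7 → max 44.1 km
Point 3: residuals K 66.3, L 55.8, M 15.6 → max 66.3 km
Point 4: residuals K 44.0, L 56.3, M 1.1 → max 56.3 km
Only Point 1 has all residuals ≈ 0.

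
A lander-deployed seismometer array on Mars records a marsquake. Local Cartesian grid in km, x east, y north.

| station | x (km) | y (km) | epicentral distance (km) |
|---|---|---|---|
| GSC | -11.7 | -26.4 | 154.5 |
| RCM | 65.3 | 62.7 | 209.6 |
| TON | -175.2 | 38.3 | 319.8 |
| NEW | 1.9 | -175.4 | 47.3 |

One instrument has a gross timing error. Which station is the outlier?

Solve using three stations at a time. Using GSC, RCM, TON (subtract circle equations pairwise → linear system) gives (x, y) ≈ (86.3, -145.8).
Distances from that point to each station vs reported:
  GSC: calculated 154.4 vs reported 154.5 → residual 0.1 km
  RCM: calculated 209.6 vs reported 209.6 → residual 0.0 km
  TON: calculated 319.8 vs reported 319.8 → residual 0.0 km
  NEW: calculated 89.4 vs reported 47.3 → residual 42.1 km
GSC, RCM, TON are mutually consistent (residuals ≈ 0); NEW is off by 42.1 km.

NEW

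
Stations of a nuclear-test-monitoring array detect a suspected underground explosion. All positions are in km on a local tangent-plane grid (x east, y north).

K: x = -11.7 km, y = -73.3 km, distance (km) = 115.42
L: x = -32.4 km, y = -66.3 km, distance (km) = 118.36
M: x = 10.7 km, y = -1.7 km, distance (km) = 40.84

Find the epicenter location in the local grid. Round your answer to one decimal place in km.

29.8 km east, 34.4 km north

Circle about each station: (x + 11.7)² + (y + 73.3)² = 115.42²; (x + 32.4)² + (y + 66.3)² = 118.36²; (x − 10.7)² + (y + 1.7)² = 40.84².
Subtracting the K equation from the L and M equations removes the quadratic terms:
-41.4 x + 14.0 y = -751.64
44.8 x + 143.2 y = 6261.47
Solving the 2×2 system: x ≈ 29.8, y ≈ 34.4 km.
Check against K (with the unrounded x, y): √((x + 11.7)²+(y + 73.3)²) = 115.42 ≈ 115.42 km. ✓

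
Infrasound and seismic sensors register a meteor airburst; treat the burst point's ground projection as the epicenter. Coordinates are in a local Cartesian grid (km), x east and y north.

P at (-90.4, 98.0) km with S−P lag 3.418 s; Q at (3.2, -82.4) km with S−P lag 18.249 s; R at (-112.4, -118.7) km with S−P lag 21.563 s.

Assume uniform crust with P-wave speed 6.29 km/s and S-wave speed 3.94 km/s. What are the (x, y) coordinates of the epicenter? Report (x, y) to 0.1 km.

-54.5 km east, 101.2 km north

Distance from S−P lag: d = Δt · v_P v_S / (v_P − v_S) = Δt · (6.29·3.94)/(6.29−3.94) ≈ 10.5458·Δt.
So d_P = 36.05, d_Q = 192.45, d_R = 227.40 km.
Circle about each station: (x + 90.4)² + (y − 98.0)² = 36.05²; (x − 3.2)² + (y + 82.4)² = 192.45²; (x + 112.4)² + (y + 118.7)² = 227.40².
Subtracting pairs of circle equations eliminates x²+y² and gives linear equations (the radical axes):
187.2 x − 360.8 y = -46713.56
-44.0 x − 433.4 y = -41463.87
Solving the 2×2 system: x ≈ -54.5, y ≈ 101.2 km.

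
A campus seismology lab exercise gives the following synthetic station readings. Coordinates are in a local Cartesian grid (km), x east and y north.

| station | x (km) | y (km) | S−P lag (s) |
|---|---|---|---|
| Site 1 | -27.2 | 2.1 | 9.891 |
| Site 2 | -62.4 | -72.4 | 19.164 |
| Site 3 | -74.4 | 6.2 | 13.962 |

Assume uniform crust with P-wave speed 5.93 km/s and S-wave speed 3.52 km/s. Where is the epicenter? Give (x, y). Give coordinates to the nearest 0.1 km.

x ≈ 31.6 km, y ≈ 64.4 km

Distance from S−P lag: d = Δt · v_P v_S / (v_P − v_S) = Δt · (5.93·3.52)/(5.93−3.52) ≈ 8.6612·Δt.
So d_Site 1 = 85.67, d_Site 2 = 165.98, d_Site 3 = 120.93 km.
Circle about each station: (x + 27.2)² + (y − 2.1)² = 85.67²; (x + 62.4)² + (y + 72.4)² = 165.98²; (x + 74.4)² + (y − 6.2)² = 120.93².
Subtracting the Site 1 equation from the Site 2 and Site 3 equations removes the quadratic terms:
-70.4 x − 149.0 y = -11818.74
-94.4 x + 8.2 y = -2455.17
Solving the 2×2 system: x ≈ 31.6, y ≈ 64.4 km.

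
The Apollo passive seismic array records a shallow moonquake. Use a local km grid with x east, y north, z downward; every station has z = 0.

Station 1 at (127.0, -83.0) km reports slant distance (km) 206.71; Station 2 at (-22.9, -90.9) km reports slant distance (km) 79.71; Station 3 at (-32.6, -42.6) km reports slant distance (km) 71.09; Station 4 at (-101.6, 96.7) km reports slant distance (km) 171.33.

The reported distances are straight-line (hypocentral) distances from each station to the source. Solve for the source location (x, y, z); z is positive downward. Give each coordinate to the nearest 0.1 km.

(-70.6, -61.9, 56.9)

Each station gives a sphere (x−x_i)² + (y−y_i)² + z² = d_i² (stations at z=0).
Subtracting the Station 1 sphere from Station 2 and Station 3: z² cancels, leaving linear equations in x and y:
-299.8 x − 15.8 y = 22144.56
-319.2 x + 80.8 y = 17534.76
Solving: x ≈ -70.602, y ≈ -61.899 km (keep extra digits for the depth step; rounded: -70.6, -61.9).
Then from the Station 1 sphere: z² = 206.71² − (x − 127.0)² − (y + 83.0)² with x = -70.602, y = -61.899, so z ≈ 56.897 ≈ 56.9 km.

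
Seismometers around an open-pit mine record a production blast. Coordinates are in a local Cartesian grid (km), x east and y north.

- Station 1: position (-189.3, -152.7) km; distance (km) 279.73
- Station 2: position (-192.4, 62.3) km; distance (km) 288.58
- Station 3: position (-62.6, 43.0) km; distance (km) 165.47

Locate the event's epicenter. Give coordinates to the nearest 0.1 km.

(72.1, -53.1)

Circle about each station: (x + 189.3)² + (y + 152.7)² = 279.73²; (x + 192.4)² + (y − 62.3)² = 288.58²; (x + 62.6)² + (y − 43.0)² = 165.47².
Subtracting the Station 1 equation from the Station 2 and Station 3 equations removes the quadratic terms:
-6.2 x + 430.0 y = -23282.27
253.4 x + 391.4 y = -2515.47
Solving the 2×2 system: x ≈ 72.1, y ≈ -53.1 km.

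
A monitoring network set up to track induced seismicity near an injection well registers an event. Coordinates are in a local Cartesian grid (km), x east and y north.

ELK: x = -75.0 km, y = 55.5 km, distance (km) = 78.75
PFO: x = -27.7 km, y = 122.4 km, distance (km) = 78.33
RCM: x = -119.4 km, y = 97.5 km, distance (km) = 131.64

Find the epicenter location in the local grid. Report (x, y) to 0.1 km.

(3.6, 50.6)

Circle about each station: (x + 75.0)² + (y − 55.5)² = 78.75²; (x + 27.7)² + (y − 122.4)² = 78.33²; (x + 119.4)² + (y − 97.5)² = 131.64².
Subtracting the ELK equation from the PFO and RCM equations removes the quadratic terms:
94.6 x + 133.8 y = 7109.77
-88.8 x + 84.0 y = 3929.83
Solving the 2×2 system: x ≈ 3.6, y ≈ 50.6 km.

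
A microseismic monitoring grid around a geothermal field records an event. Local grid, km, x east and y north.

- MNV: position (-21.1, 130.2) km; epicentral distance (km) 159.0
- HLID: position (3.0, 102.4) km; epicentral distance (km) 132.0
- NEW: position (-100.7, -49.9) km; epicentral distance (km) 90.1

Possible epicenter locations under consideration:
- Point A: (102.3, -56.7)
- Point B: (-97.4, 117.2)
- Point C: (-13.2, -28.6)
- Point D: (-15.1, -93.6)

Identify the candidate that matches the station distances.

For each candidate, compare |candidate − station| to the reported distance:
Point A: residuals MNV 65.0, HLID 55.5, NEW 113.0 → max 113.0 km
Point B: residuals MNV 81.6, HLID 30.5, NEW 77.0 → max 81.6 km
Point C: residuals MNV 0.0, HLID 0.0, NEW 0.0 → max 0.0 km
Point D: residuals MNV 64.9, HLID 64.8, NEW 6.0 → max 64.9 km
Only Point C has all residuals ≈ 0.

Point C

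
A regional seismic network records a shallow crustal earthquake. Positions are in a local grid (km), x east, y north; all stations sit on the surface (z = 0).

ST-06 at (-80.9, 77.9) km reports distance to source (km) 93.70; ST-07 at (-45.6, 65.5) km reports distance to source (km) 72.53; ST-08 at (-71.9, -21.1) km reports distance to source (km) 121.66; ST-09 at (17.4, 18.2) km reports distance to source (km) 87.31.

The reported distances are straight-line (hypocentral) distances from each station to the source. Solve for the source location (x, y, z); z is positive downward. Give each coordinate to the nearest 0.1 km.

x ≈ -16.0 km, y ≈ 64.3 km, depth ≈ 66.2 km

Each station gives a sphere (x−x_i)² + (y−y_i)² + z² = d_i² (stations at z=0).
Subtracting the ST-06 sphere from ST-07 and ST-08: z² cancels, leaving linear equations in x and y:
70.6 x − 24.8 y = -2724.52
18.0 x − 198.0 y = -13019.87
Solving: x ≈ -16.003, y ≈ 64.302 km (keep extra digits for the depth step; rounded: -16.0, 64.3).
Then from the ST-06 sphere: z² = 93.70² − (x + 80.9)² − (y − 77.9)² with x = -16.003, y = 64.302, so z ≈ 66.205 ≈ 66.2 km.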